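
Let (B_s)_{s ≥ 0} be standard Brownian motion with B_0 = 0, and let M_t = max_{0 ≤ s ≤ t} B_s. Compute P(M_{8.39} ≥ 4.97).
P(M_{8.39} ≥ 4.97) = 2·P(B_{8.39} ≥ 4.97) = 2(1 − Φ(4.97/√8.39)) ≈ 0.0862

By the reflection principle for Brownian motion, P(M_t ≥ a) = 2 · P(B_t ≥ a) for a ≥ 0. Since B_t ~ N(0, t), P(B_t ≥ 4.97) = 1 − Φ(4.97/√t) = 1 − Φ(4.97/√8.39) = 1 − Φ(1.7158). So
  P(M_{8.39} ≥ 4.97) = 2(1 − Φ(1.7158)) ≈ 0.0862.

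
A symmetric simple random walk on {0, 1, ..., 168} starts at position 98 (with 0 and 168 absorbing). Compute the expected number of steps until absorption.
E[τ | X_0 = 98] = 6860

Let v_k = E[τ | X_0 = k]. Boundary: v_0 = v_168 = 0. Recurrence: v_k = 1 + (v_{k-1} + v_{k+1})/2 for 1 ≤ k ≤ 167. The particular solution to v_k − (v_{k-1} + v_{k+1})/2 = 1 is v_k = −k^2. Adding homogeneous solution A + B k and matching boundaries gives v_k = k (168 − k). Substituting k = 98: v_98 = 98 · 70 = 6860.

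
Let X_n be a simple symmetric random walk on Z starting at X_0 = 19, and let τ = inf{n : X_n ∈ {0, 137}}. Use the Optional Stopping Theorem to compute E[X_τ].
E[X_τ] = 19

X_n is a martingale and τ is a bounded-mean stopping time (indeed τ is finite a.s. with bounded expectation since the walk is in a bounded region). By the OST, E[X_τ] = E[X_0] = 19. Equivalently: E[X_τ] = 137 · P(hit 137 first) + 0 · P(hit 0 first) = 137 · (19/137) = 19.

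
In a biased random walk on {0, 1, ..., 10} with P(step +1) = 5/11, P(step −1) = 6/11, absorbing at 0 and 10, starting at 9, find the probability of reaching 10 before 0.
P(hit 10 before 0) = (1 − (6/5)^9) / (1 − (6/5)^10) = 40622855/50700551

Let u_k denote P(reach 10 before 0 | start at k). Boundary: u_0 = 0, u_10 = 1. Recurrence: u_k = 5/11·u_{k+1} + 6/11·u_{k-1} for 1 ≤ k ≤ 9. Try u_k = A + B·r^k with r = q/p = (6/11)/(5/11) = 6/5. Substitution satisfies the recurrence; boundary conditions give:
  u_k = (1 − r^k) / (1 − r^N) = (1 − (6/5)^9) / (1 − (6/5)^10) = 40622855/50700551.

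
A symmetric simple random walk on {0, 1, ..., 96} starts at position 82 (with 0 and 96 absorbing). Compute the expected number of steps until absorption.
E[τ | X_0 = 82] = 1148

Let v_k = E[τ | X_0 = k]. Boundary: v_0 = v_96 = 0. Recurrence: v_k = 1 + (v_{k-1} + v_{k+1})/2 for 1 ≤ k ≤ 95. The particular solution to v_k − (v_{k-1} + v_{k+1})/2 = 1 is v_k = −k^2. Adding homogeneous solution A + B k and matching boundaries gives v_k = k (96 − k). Substituting k = 82: v_82 = 82 · 14 = 1148.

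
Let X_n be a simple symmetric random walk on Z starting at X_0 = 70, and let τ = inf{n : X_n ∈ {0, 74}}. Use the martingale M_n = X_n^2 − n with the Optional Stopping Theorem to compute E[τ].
E[τ] = 280

M_n = X_n^2 − n is a martingale (since E[X_{n+1}^2 | F_n] = X_n^2 + 1). By OST (τ has finite mean in a bounded region), E[M_τ] = E[M_0] = X_0^2 − 0 = 70^2 = 4900. Also E[M_τ] = E[X_τ^2] − E[τ]. The walk exits at 0 or 74, with P(hit 74 first) = 70/74, so E[X_τ^2] = 74^2 · 70/74 + 0 = 5180. Thus E[τ] = E[X_τ^2] − E[M_τ] = 5180 − 4900 = 280 = 70(74 − 70) = 280.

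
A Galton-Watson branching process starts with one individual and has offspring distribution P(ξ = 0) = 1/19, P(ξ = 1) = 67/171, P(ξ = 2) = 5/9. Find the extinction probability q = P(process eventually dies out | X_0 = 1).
q = 9/95

The pgf is f(s) = 1/19 + 67/171·s + 5/9·s². The extinction probability q is the smallest fixed point of f in [0, 1]. Setting s = f(s):
  5/9·s² + (67/171 − 1)·s + 1/19 = 0
  5/9·s² − (1/19 + 5/9)·s + 1/19 = 0
which factors as (s − 1)·(5/9·s − 1/19) = 0, giving roots s = 1 and s = (1/19)/(5/9) = 9/95.
Mean offspring μ = 67/171 + 2·5/9 = 257/171 > 1 (supercritical), so q < 1. The extinction probability is the smaller root: q = (1/19)/(5/9) = 9/95.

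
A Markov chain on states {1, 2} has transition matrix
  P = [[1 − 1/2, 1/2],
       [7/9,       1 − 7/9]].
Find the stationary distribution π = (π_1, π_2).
π_1 = 14/23, π_2 = 9/23

Solve πP = π with π_1 + π_2 = 1. From πP = π: π_1 · (1 − 1/2) + π_2 · 7/9 = π_1 ⇒ π_2 · 7/9 = π_1 · 1/2 ⇒ π_2/π_1 = (1/2)/(7/9) = 9/14. Together with π_1 + π_2 = 1:
  π_1 = (7/9)/(1/2 + 7/9) = (7/9)/(23/18) = 14/23,
  π_2 = (1/2)/(1/2 + 7/9) = (1/2)/(23/18) = 9/23.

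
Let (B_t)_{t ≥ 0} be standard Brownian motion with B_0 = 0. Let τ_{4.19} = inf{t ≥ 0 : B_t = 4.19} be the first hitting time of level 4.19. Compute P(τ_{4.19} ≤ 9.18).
P(τ_{4.19} ≤ 9.18) = 2(1 − Φ(4.19/√9.18)) = 2(1 − Φ(1.3829)) ≈ 0.1667

By the reflection principle for standard BM, P(τ_b ≤ t) = 2 · P(B_t ≥ b). Since B_t ~ N(0, t), P(B_t ≥ 4.19) = 1 − Φ(4.19/√t) = 1 − Φ(4.19/√9.18) = 1 − Φ(1.3829) ≈ 0.08335. Doubling: P(τ_{4.19} ≤ 9.18) ≈ 2 · 0.08335 = 0.16670 ≈ 0.1667.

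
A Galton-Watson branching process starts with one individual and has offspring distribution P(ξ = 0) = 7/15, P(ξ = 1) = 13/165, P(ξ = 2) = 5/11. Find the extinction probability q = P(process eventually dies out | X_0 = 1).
q = 1

Mean offspring μ = 0·7/15 + 1·13/165 + 2·5/11 = 163/165 ≤ 1. For μ ≤ 1 with offspring not concentrated at 1, the Galton-Watson process goes extinct almost surely, so q = 1.
(Algebraic check: The pgf is f(s) = 7/15 + 13/165·s + 5/11·s². The extinction probability q is the smallest fixed point of f in [0, 1]. Setting s = f(s):
  5/11·s² + (13/165 − 1)·s + 7/15 = 0
  5/11·s² − (7/15 + 5/11)·s + 7/15 = 0
which factors as (s − 1)·(5/11·s − 7/15) = 0, giving roots s = 1 and s = (7/15)/(5/11) = 77/75. Since 77/75 ≥ 1, the smallest root in [0, 1] is s = 1.)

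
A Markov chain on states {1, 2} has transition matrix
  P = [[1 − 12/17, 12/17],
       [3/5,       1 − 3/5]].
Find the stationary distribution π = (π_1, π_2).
π_1 = 17/37, π_2 = 20/37

Solve πP = π with π_1 + π_2 = 1. From πP = π: π_1 · (1 − 12/17) + π_2 · 3/5 = π_1 ⇒ π_2 · 3/5 = π_1 · 12/17 ⇒ π_2/π_1 = (12/17)/(3/5) = 20/17. Together with π_1 + π_2 = 1:
  π_1 = (3/5)/(12/17 + 3/5) = (3/5)/(111/85) = 17/37,
  π_2 = (12/17)/(12/17 + 3/5) = (12/17)/(111/85) = 20/37.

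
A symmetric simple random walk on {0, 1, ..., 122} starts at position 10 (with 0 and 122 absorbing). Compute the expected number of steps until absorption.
E[τ | X_0 = 10] = 1120

Let v_k = E[τ | X_0 = k]. Boundary: v_0 = v_122 = 0. Recurrence: v_k = 1 + (v_{k-1} + v_{k+1})/2 for 1 ≤ k ≤ 121. The particular solution to v_k − (v_{k-1} + v_{k+1})/2 = 1 is v_k = −k^2. Adding homogeneous solution A + B k and matching boundaries gives v_k = k (122 − k). Substituting k = 10: v_10 = 10 · 112 = 1120.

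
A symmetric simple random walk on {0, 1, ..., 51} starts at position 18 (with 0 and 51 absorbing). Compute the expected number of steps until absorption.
E[τ | X_0 = 18] = 594

Let v_k = E[τ | X_0 = k]. Boundary: v_0 = v_51 = 0. Recurrence: v_k = 1 + (v_{k-1} + v_{k+1})/2 for 1 ≤ k ≤ 50. The particular solution to v_k − (v_{k-1} + v_{k+1})/2 = 1 is v_k = −k^2. Adding homogeneous solution A + B k and matching boundaries gives v_k = k (51 − k). Substituting k = 18: v_18 = 18 · 33 = 594.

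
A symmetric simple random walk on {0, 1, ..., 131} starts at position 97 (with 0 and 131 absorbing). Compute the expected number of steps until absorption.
E[τ | X_0 = 97] = 3298

Let v_k = E[τ | X_0 = k]. Boundary: v_0 = v_131 = 0. Recurrence: v_k = 1 + (v_{k-1} + v_{k+1})/2 for 1 ≤ k ≤ 130. The particular solution to v_k − (v_{k-1} + v_{k+1})/2 = 1 is v_k = −k^2. Adding homogeneous solution A + B k and matching boundaries gives v_k = k (131 − k). Substituting k = 97: v_97 = 97 · 34 = 3298.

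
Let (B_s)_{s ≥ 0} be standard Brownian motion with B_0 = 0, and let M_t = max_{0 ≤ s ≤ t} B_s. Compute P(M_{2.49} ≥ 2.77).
P(M_{2.49} ≥ 2.77) = 2·P(B_{2.49} ≥ 2.77) = 2(1 − Φ(2.77/√2.49)) ≈ 0.0792

By the reflection principle for Brownian motion, P(M_t ≥ a) = 2 · P(B_t ≥ a) for a ≥ 0. Since B_t ~ N(0, t), P(B_t ≥ 2.77) = 1 − Φ(2.77/√t) = 1 − Φ(2.77/√2.49) = 1 − Φ(1.7554). So
  P(M_{2.49} ≥ 2.77) = 2(1 − Φ(1.7554)) ≈ 0.0792.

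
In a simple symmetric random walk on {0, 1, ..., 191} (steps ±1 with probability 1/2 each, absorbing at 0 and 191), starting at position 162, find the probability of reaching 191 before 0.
P(hit 191 before 0) = 162/191

Let u_k = P(hit 191 before 0 | start at k). Then u_0 = 0, u_191 = 1, and u_k = u_{k-1}/2 + u_{k+1}/2 for 1 ≤ k ≤ 190. This harmonic recurrence is solved by u_k = k/191, giving u_162 = 162/191.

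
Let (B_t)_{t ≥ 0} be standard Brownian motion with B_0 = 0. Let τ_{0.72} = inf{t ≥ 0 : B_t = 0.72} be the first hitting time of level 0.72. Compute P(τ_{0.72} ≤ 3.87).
P(τ_{0.72} ≤ 3.87) = 2(1 − Φ(0.72/√3.87)) = 2(1 − Φ(0.3660)) ≈ 0.7144

By the reflection principle for standard BM, P(τ_b ≤ t) = 2 · P(B_t ≥ b). Since B_t ~ N(0, t), P(B_t ≥ 0.72) = 1 − Φ(0.72/√t) = 1 − Φ(0.72/√3.87) = 1 − Φ(0.3660) ≈ 0.35718. Doubling: P(τ_{0.72} ≤ 3.87) ≈ 2 · 0.35718 = 0.71436 ≈ 0.7144.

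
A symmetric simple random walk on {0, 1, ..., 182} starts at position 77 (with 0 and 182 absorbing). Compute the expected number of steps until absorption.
E[τ | X_0 = 77] = 8085

Let v_k = E[τ | X_0 = k]. Boundary: v_0 = v_182 = 0. Recurrence: v_k = 1 + (v_{k-1} + v_{k+1})/2 for 1 ≤ k ≤ 181. The particular solution to v_k − (v_{k-1} + v_{k+1})/2 = 1 is v_k = −k^2. Adding homogeneous solution A + B k and matching boundaries gives v_k = k (182 − k). Substituting k = 77: v_77 = 77 · 105 = 8085.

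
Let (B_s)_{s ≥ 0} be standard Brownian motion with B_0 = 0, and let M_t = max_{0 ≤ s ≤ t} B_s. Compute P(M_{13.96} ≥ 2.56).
P(M_{13.96} ≥ 2.56) = 2·P(B_{13.96} ≥ 2.56) = 2(1 − Φ(2.56/√13.96)) ≈ 0.4932

By the reflection principle for Brownian motion, P(M_t ≥ a) = 2 · P(B_t ≥ a) for a ≥ 0. Since B_t ~ N(0, t), P(B_t ≥ 2.56) = 1 − Φ(2.56/√t) = 1 − Φ(2.56/√13.96) = 1 − Φ(0.6852). So
  P(M_{13.96} ≥ 2.56) = 2(1 − Φ(0.6852)) ≈ 0.4932.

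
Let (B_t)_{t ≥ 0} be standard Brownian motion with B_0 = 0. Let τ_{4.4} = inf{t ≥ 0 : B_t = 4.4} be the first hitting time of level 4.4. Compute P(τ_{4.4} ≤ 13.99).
P(τ_{4.4} ≤ 13.99) = 2(1 − Φ(4.4/√13.99)) = 2(1 − Φ(1.1764)) ≈ 0.2394

By the reflection principle for standard BM, P(τ_b ≤ t) = 2 · P(B_t ≥ b). Since B_t ~ N(0, t), P(B_t ≥ 4.4) = 1 − Φ(4.4/√t) = 1 − Φ(4.4/√13.99) = 1 − Φ(1.1764) ≈ 0.11972. Doubling: P(τ_{4.4} ≤ 13.99) ≈ 2 · 0.11972 = 0.23944 ≈ 0.2394.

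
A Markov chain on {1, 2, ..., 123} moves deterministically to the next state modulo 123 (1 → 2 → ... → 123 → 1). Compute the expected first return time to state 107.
E[T_107 | X_0 = 107] = 123

The chain cycles deterministically, so starting at state 107 it returns in exactly 123 steps. Equivalently, the stationary distribution is uniform π_j = 1/123 for every state j, so by Kac's formula E[T_107] = 1/π_107 = 123.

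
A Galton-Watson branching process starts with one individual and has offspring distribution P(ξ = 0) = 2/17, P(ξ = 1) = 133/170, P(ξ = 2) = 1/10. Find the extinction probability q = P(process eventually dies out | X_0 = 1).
q = 1

Mean offspring μ = 0·2/17 + 1·133/170 + 2·1/10 = 167/170 ≤ 1. For μ ≤ 1 with offspring not concentrated at 1, the Galton-Watson process goes extinct almost surely, so q = 1.
(Algebraic check: The pgf is f(s) = 2/17 + 133/170·s + 1/10·s². The extinction probability q is the smallest fixed point of f in [0, 1]. Setting s = f(s):
  1/10·s² + (133/170 − 1)·s + 2/17 = 0
  1/10·s² − (2/17 + 1/10)·s + 2/17 = 0
which factors as (s − 1)·(1/10·s − 2/17) = 0, giving roots s = 1 and s = (2/17)/(1/10) = 20/17. Since 20/17 ≥ 1, the smallest root in [0, 1] is s = 1.)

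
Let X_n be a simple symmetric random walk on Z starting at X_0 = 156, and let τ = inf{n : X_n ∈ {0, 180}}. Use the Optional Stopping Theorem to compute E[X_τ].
E[X_τ] = 156

X_n is a martingale and τ is a bounded-mean stopping time (indeed τ is finite a.s. with bounded expectation since the walk is in a bounded region). By the OST, E[X_τ] = E[X_0] = 156. Equivalently: E[X_τ] = 180 · P(hit 180 first) + 0 · P(hit 0 first) = 180 · (156/180) = 156.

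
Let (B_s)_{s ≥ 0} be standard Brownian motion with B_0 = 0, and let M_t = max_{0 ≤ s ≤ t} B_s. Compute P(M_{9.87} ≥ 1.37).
P(M_{9.87} ≥ 1.37) = 2·P(B_{9.87} ≥ 1.37) = 2(1 − Φ(1.37/√9.87)) ≈ 0.6628

By the reflection principle for Brownian motion, P(M_t ≥ a) = 2 · P(B_t ≥ a) for a ≥ 0. Since B_t ~ N(0, t), P(B_t ≥ 1.37) = 1 − Φ(1.37/√t) = 1 − Φ(1.37/√9.87) = 1 − Φ(0.4361). So
  P(M_{9.87} ≥ 1.37) = 2(1 − Φ(0.4361)) ≈ 0.6628.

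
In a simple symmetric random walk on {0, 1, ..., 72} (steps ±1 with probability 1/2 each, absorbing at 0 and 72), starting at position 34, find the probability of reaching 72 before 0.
P(hit 72 before 0) = 34/72 = 17/36

Let u_k = P(hit 72 before 0 | start at k). Then u_0 = 0, u_72 = 1, and u_k = u_{k-1}/2 + u_{k+1}/2 for 1 ≤ k ≤ 71. This harmonic recurrence is solved by u_k = k/72, giving u_34 = 34/72 = 17/36.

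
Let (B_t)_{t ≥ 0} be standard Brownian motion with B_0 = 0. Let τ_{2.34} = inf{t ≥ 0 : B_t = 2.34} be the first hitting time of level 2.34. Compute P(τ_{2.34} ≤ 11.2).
P(τ_{2.34} ≤ 11.2) = 2(1 − Φ(2.34/√11.2)) = 2(1 − Φ(0.6992)) ≈ 0.4844

By the reflection principle for standard BM, P(τ_b ≤ t) = 2 · P(B_t ≥ b). Since B_t ~ N(0, t), P(B_t ≥ 2.34) = 1 − Φ(2.34/√t) = 1 − Φ(2.34/√11.2) = 1 − Φ(0.6992) ≈ 0.24221. Doubling: P(τ_{2.34} ≤ 11.2) ≈ 2 · 0.24221 = 0.48442 ≈ 0.4844.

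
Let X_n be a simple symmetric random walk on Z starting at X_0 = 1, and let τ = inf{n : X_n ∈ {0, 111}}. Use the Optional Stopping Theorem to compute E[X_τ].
E[X_τ] = 1

X_n is a martingale and τ is a bounded-mean stopping time (indeed τ is finite a.s. with bounded expectation since the walk is in a bounded region). By the OST, E[X_τ] = E[X_0] = 1. Equivalently: E[X_τ] = 111 · P(hit 111 first) + 0 · P(hit 0 first) = 111 · (1/111) = 1.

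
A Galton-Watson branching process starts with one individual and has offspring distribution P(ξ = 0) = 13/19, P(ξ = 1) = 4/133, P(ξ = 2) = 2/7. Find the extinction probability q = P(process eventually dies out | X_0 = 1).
q = 1

Mean offspring μ = 0·13/19 + 1·4/133 + 2·2/7 = 80/133 ≤ 1. For μ ≤ 1 with offspring not concentrated at 1, the Galton-Watson process goes extinct almost surely, so q = 1.
(Algebraic check: The pgf is f(s) = 13/19 + 4/133·s + 2/7·s². The extinction probability q is the smallest fixed point of f in [0, 1]. Setting s = f(s):
  2/7·s² + (4/133 − 1)·s + 13/19 = 0
  2/7·s² − (13/19 + 2/7)·s + 13/19 = 0
which factors as (s − 1)·(2/7·s − 13/19) = 0, giving roots s = 1 and s = (13/19)/(2/7) = 91/38. Since 91/38 ≥ 1, the smallest root in [0, 1] is s = 1.)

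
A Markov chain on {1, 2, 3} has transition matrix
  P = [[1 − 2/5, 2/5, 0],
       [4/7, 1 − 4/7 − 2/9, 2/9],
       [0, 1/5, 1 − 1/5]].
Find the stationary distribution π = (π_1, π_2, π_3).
π = (90/223, 63/223, 70/223)

This is a birth-death chain on three states, which satisfies detailed balance: π_1 · P_{12} = π_2 · P_{21} and π_2 · P_{23} = π_3 · P_{32}.
From π_1 · 2/5 = π_2 · 4/7: π_2/π_1 = (2/5)/(4/7) = 7/10.
From π_2 · 2/9 = π_3 · 1/5: π_3/π_2 = (2/9)/(1/5) = 10/9.
Take π_1 proportional to 1; then unnormalized π = (1, 7/10, 7/9). Normalize by dividing by the sum 223/90:
  π = (90/223, 63/223, 70/223).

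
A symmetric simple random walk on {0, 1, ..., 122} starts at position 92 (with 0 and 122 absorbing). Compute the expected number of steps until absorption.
E[τ | X_0 = 92] = 2760

Let v_k = E[τ | X_0 = k]. Boundary: v_0 = v_122 = 0. Recurrence: v_k = 1 + (v_{k-1} + v_{k+1})/2 for 1 ≤ k ≤ 121. The particular solution to v_k − (v_{k-1} + v_{k+1})/2 = 1 is v_k = −k^2. Adding homogeneous solution A + B k and matching boundaries gives v_k = k (122 − k). Substituting k = 92: v_92 = 92 · 30 = 2760.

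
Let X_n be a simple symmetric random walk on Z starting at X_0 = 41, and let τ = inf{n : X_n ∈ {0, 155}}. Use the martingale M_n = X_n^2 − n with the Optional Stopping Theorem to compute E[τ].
E[τ] = 4674

M_n = X_n^2 − n is a martingale (since E[X_{n+1}^2 | F_n] = X_n^2 + 1). By OST (τ has finite mean in a bounded region), E[M_τ] = E[M_0] = X_0^2 − 0 = 41^2 = 1681. Also E[M_τ] = E[X_τ^2] − E[τ]. The walk exits at 0 or 155, with P(hit 155 first) = 41/155, so E[X_τ^2] = 155^2 · 41/155 + 0 = 6355. Thus E[τ] = E[X_τ^2] − E[M_τ] = 6355 − 1681 = 4674 = 41(155 − 41) = 4674.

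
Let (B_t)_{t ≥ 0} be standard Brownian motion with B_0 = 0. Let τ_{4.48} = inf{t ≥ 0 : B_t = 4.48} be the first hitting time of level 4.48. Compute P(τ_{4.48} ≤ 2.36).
P(τ_{4.48} ≤ 2.36) = 2(1 − Φ(4.48/√2.36)) = 2(1 − Φ(2.9162)) ≈ 0.0035

By the reflection principle for standard BM, P(τ_b ≤ t) = 2 · P(B_t ≥ b). Since B_t ~ N(0, t), P(B_t ≥ 4.48) = 1 − Φ(4.48/√t) = 1 − Φ(4.48/√2.36) = 1 − Φ(2.9162) ≈ 0.00177. Doubling: P(τ_{4.48} ≤ 2.36) ≈ 2 · 0.00177 = 0.00354 ≈ 0.0035.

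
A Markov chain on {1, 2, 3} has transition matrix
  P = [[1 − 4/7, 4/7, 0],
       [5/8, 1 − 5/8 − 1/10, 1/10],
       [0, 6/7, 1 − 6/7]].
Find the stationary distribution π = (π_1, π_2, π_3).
π = (525/1061, 480/1061, 56/1061)

This is a birth-death chain on three states, which satisfies detailed balance: π_1 · P_{12} = π_2 · P_{21} and π_2 · P_{23} = π_3 · P_{32}.
From π_1 · 4/7 = π_2 · 5/8: π_2/π_1 = (4/7)/(5/8) = 32/35.
From π_2 · 1/10 = π_3 · 6/7: π_3/π_2 = (1/10)/(6/7) = 7/60.
Take π_1 proportional to 1; then unnormalized π = (1, 32/35, 8/75). Normalize by dividing by the sum 1061/525:
  π = (525/1061, 480/1061, 56/1061).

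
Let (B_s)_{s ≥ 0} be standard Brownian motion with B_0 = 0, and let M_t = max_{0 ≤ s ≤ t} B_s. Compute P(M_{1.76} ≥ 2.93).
P(M_{1.76} ≥ 2.93) = 2·P(B_{1.76} ≥ 2.93) = 2(1 − Φ(2.93/√1.76)) ≈ 0.0272

By the reflection principle for Brownian motion, P(M_t ≥ a) = 2 · P(B_t ≥ a) for a ≥ 0. Since B_t ~ N(0, t), P(B_t ≥ 2.93) = 1 − Φ(2.93/√t) = 1 − Φ(2.93/√1.76) = 1 − Φ(2.2086). So
  P(M_{1.76} ≥ 2.93) = 2(1 − Φ(2.2086)) ≈ 0.0272.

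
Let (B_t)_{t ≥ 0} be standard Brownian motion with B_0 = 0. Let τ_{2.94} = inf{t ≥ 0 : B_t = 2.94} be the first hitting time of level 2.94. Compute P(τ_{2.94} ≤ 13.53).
P(τ_{2.94} ≤ 13.53) = 2(1 − Φ(2.94/√13.53)) = 2(1 − Φ(0.7993)) ≈ 0.4241

By the reflection principle for standard BM, P(τ_b ≤ t) = 2 · P(B_t ≥ b). Since B_t ~ N(0, t), P(B_t ≥ 2.94) = 1 − Φ(2.94/√t) = 1 − Φ(2.94/√13.53) = 1 − Φ(0.7993) ≈ 0.21206. Doubling: P(τ_{2.94} ≤ 13.53) ≈ 2 · 0.21206 = 0.42412 ≈ 0.4241.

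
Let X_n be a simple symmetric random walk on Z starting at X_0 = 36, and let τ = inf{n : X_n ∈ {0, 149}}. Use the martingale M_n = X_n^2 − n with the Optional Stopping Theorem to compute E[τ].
E[τ] = 4068

M_n = X_n^2 − n is a martingale (since E[X_{n+1}^2 | F_n] = X_n^2 + 1). By OST (τ has finite mean in a bounded region), E[M_τ] = E[M_0] = X_0^2 − 0 = 36^2 = 1296. Also E[M_τ] = E[X_τ^2] − E[τ]. The walk exits at 0 or 149, with P(hit 149 first) = 36/149, so E[X_τ^2] = 149^2 · 36/149 + 0 = 5364. Thus E[τ] = E[X_τ^2] − E[M_τ] = 5364 − 1296 = 4068 = 36(149 − 36) = 4068.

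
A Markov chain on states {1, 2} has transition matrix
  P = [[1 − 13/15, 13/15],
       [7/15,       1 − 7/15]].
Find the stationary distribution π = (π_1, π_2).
π_1 = 7/20, π_2 = 13/20

Solve πP = π with π_1 + π_2 = 1. From πP = π: π_1 · (1 − 13/15) + π_2 · 7/15 = π_1 ⇒ π_2 · 7/15 = π_1 · 13/15 ⇒ π_2/π_1 = (13/15)/(7/15) = 13/7. Together with π_1 + π_2 = 1:
  π_1 = (7/15)/(13/15 + 7/15) = (7/15)/(4/3) = 7/20,
  π_2 = (13/15)/(13/15 + 7/15) = (13/15)/(4/3) = 13/20.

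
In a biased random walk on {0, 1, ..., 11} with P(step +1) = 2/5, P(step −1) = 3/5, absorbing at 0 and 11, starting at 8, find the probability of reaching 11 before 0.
P(hit 11 before 0) = (1 − (3/2)^8) / (1 − (3/2)^11) = 50440/175099

Let u_k denote P(reach 11 before 0 | start at k). Boundary: u_0 = 0, u_11 = 1. Recurrence: u_k = 2/5·u_{k+1} + 3/5·u_{k-1} for 1 ≤ k ≤ 10. Try u_k = A + B·r^k with r = q/p = (3/5)/(2/5) = 3/2. Substitution satisfies the recurrence; boundary conditions give:
  u_k = (1 − r^k) / (1 − r^N) = (1 − (3/2)^8) / (1 − (3/2)^11) = 50440/175099.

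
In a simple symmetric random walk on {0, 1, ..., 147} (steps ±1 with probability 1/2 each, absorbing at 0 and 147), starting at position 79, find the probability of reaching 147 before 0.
P(hit 147 before 0) = 79/147

Let u_k = P(hit 147 before 0 | start at k). Then u_0 = 0, u_147 = 1, and u_k = u_{k-1}/2 + u_{k+1}/2 for 1 ≤ k ≤ 146. This harmonic recurrence is solved by u_k = k/147, giving u_79 = 79/147.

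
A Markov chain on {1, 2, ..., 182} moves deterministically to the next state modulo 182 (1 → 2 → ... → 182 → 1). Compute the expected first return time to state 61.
E[T_61 | X_0 = 61] = 182

The chain cycles deterministically, so starting at state 61 it returns in exactly 182 steps. Equivalently, the stationary distribution is uniform π_j = 1/182 for every state j, so by Kac's formula E[T_61] = 1/π_61 = 182.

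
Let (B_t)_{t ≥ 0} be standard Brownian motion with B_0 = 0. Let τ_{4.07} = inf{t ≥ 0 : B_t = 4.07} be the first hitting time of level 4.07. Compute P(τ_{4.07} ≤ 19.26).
P(τ_{4.07} ≤ 19.26) = 2(1 − Φ(4.07/√19.26)) = 2(1 − Φ(0.9274)) ≈ 0.3537

By the reflection principle for standard BM, P(τ_b ≤ t) = 2 · P(B_t ≥ b). Since B_t ~ N(0, t), P(B_t ≥ 4.07) = 1 − Φ(4.07/√t) = 1 − Φ(4.07/√19.26) = 1 − Φ(0.9274) ≈ 0.17686. Doubling: P(τ_{4.07} ≤ 19.26) ≈ 2 · 0.17686 = 0.35372 ≈ 0.3537.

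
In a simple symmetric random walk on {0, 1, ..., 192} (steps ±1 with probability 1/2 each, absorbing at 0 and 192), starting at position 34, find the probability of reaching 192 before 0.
P(hit 192 before 0) = 34/192 = 17/96

Let u_k = P(hit 192 before 0 | start at k). Then u_0 = 0, u_192 = 1, and u_k = u_{k-1}/2 + u_{k+1}/2 for 1 ≤ k ≤ 191. This harmonic recurrence is solved by u_k = k/192, giving u_34 = 34/192 = 17/96.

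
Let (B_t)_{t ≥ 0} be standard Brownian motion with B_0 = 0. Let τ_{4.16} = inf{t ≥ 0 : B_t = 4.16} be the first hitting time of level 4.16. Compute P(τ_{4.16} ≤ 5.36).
P(τ_{4.16} ≤ 5.36) = 2(1 − Φ(4.16/√5.36)) = 2(1 − Φ(1.7968)) ≈ 0.0724

By the reflection principle for standard BM, P(τ_b ≤ t) = 2 · P(B_t ≥ b). Since B_t ~ N(0, t), P(B_t ≥ 4.16) = 1 − Φ(4.16/√t) = 1 − Φ(4.16/√5.36) = 1 − Φ(1.7968) ≈ 0.03618. Doubling: P(τ_{4.16} ≤ 5.36) ≈ 2 · 0.03618 = 0.07236 ≈ 0.0724.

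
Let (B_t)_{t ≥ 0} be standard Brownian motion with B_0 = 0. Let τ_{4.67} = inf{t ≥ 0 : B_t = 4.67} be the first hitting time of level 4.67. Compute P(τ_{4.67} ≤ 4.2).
P(τ_{4.67} ≤ 4.2) = 2(1 − Φ(4.67/√4.2)) = 2(1 − Φ(2.2787)) ≈ 0.0227

By the reflection principle for standard BM, P(τ_b ≤ t) = 2 · P(B_t ≥ b). Since B_t ~ N(0, t), P(B_t ≥ 4.67) = 1 − Φ(4.67/√t) = 1 − Φ(4.67/√4.2) = 1 − Φ(2.2787) ≈ 0.01134. Doubling: P(τ_{4.67} ≤ 4.2) ≈ 2 · 0.01134 = 0.02268 ≈ 0.0227.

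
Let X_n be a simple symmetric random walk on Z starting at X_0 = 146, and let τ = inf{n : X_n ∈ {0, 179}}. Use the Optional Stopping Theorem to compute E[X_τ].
E[X_τ] = 146

X_n is a martingale and τ is a bounded-mean stopping time (indeed τ is finite a.s. with bounded expectation since the walk is in a bounded region). By the OST, E[X_τ] = E[X_0] = 146. Equivalently: E[X_τ] = 179 · P(hit 179 first) + 0 · P(hit 0 first) = 179 · (146/179) = 146.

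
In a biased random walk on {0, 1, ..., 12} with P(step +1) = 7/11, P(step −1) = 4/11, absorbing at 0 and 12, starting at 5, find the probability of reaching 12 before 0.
P(hit 12 before 0) = (1 − (4/7)^5) / (1 − (4/7)^12) = 4332659723/4608169995

Let u_k denote P(reach 12 before 0 | start at k). Boundary: u_0 = 0, u_12 = 1. Recurrence: u_k = 7/11·u_{k+1} + 4/11·u_{k-1} for 1 ≤ k ≤ 11. Try u_k = A + B·r^k with r = q/p = (4/11)/(7/11) = 4/7. Substitution satisfies the recurrence; boundary conditions give:
  u_k = (1 − r^k) / (1 − r^N) = (1 − (4/7)^5) / (1 − (4/7)^12) = 4332659723/4608169995.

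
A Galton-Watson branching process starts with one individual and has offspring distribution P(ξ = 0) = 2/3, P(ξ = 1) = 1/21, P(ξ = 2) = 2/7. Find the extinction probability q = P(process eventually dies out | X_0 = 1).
q = 1

Mean offspring μ = 0·2/3 + 1·1/21 + 2·2/7 = 13/21 ≤ 1. For μ ≤ 1 with offspring not concentrated at 1, the Galton-Watson process goes extinct almost surely, so q = 1.
(Algebraic check: The pgf is f(s) = 2/3 + 1/21·s + 2/7·s². The extinction probability q is the smallest fixed point of f in [0, 1]. Setting s = f(s):
  2/7·s² + (1/21 − 1)·s + 2/3 = 0
  2/7·s² − (2/3 + 2/7)·s + 2/3 = 0
which factors as (s − 1)·(2/7·s − 2/3) = 0, giving roots s = 1 and s = (2/3)/(2/7) = 7/3. Since 7/3 ≥ 1, the smallest root in [0, 1] is s = 1.)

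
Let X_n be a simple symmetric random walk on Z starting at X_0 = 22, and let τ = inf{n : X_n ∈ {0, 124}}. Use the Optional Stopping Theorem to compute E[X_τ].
E[X_τ] = 22

X_n is a martingale and τ is a bounded-mean stopping time (indeed τ is finite a.s. with bounded expectation since the walk is in a bounded region). By the OST, E[X_τ] = E[X_0] = 22. Equivalently: E[X_τ] = 124 · P(hit 124 first) + 0 · P(hit 0 first) = 124 · (22/124) = 22.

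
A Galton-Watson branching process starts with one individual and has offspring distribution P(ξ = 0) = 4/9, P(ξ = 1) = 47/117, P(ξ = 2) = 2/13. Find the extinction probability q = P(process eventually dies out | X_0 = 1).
q = 1

Mean offspring μ = 0·4/9 + 1·47/117 + 2·2/13 = 83/117 ≤ 1. For μ ≤ 1 with offspring not concentrated at 1, the Galton-Watson process goes extinct almost surely, so q = 1.
(Algebraic check: The pgf is f(s) = 4/9 + 47/117·s + 2/13·s². The extinction probability q is the smallest fixed point of f in [0, 1]. Setting s = f(s):
  2/13·s² + (47/117 − 1)·s + 4/9 = 0
  2/13·s² − (4/9 + 2/13)·s + 4/9 = 0
which factors as (s − 1)·(2/13·s − 4/9) = 0, giving roots s = 1 and s = (4/9)/(2/13) = 26/9. Since 26/9 ≥ 1, the smallest root in [0, 1] is s = 1.)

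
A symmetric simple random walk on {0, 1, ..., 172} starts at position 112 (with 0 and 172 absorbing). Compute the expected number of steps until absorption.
E[τ | X_0 = 112] = 6720

Let v_k = E[τ | X_0 = k]. Boundary: v_0 = v_172 = 0. Recurrence: v_k = 1 + (v_{k-1} + v_{k+1})/2 for 1 ≤ k ≤ 171. The particular solution to v_k − (v_{k-1} + v_{k+1})/2 = 1 is v_k = −k^2. Adding homogeneous solution A + B k and matching boundaries gives v_k = k (172 − k). Substituting k = 112: v_112 = 112 · 60 = 6720.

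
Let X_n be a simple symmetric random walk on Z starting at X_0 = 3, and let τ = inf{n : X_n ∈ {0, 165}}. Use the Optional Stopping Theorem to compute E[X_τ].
E[X_τ] = 3

X_n is a martingale and τ is a bounded-mean stopping time (indeed τ is finite a.s. with bounded expectation since the walk is in a bounded region). By the OST, E[X_τ] = E[X_0] = 3. Equivalently: E[X_τ] = 165 · P(hit 165 first) + 0 · P(hit 0 first) = 165 · (3/165) = 3.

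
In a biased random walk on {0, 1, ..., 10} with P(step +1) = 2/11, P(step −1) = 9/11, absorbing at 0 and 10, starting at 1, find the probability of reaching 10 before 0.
P(hit 10 before 0) = (1 − (9/2)^1) / (1 − (9/2)^10) = 512/498111911

Let u_k denote P(reach 10 before 0 | start at k). Boundary: u_0 = 0, u_10 = 1. Recurrence: u_k = 2/11·u_{k+1} + 9/11·u_{k-1} for 1 ≤ k ≤ 9. Try u_k = A + B·r^k with r = q/p = (9/11)/(2/11) = 9/2. Substitution satisfies the recurrence; boundary conditions give:
  u_k = (1 − r^k) / (1 − r^N) = (1 − (9/2)^1) / (1 − (9/2)^10) = 512/498111911.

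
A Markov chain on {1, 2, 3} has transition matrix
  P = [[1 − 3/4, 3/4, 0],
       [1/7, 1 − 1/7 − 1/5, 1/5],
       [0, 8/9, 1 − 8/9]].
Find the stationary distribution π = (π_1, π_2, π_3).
π = (160/1189, 840/1189, 189/1189)

This is a birth-death chain on three states, which satisfies detailed balance: π_1 · P_{12} = π_2 · P_{21} and π_2 · P_{23} = π_3 · P_{32}.
From π_1 · 3/4 = π_2 · 1/7: π_2/π_1 = (3/4)/(1/7) = 21/4.
From π_2 · 1/5 = π_3 · 8/9: π_3/π_2 = (1/5)/(8/9) = 9/40.
Take π_1 proportional to 1; then unnormalized π = (1, 21/4, 189/160). Normalize by dividing by the sum 1189/160:
  π = (160/1189, 840/1189, 189/1189).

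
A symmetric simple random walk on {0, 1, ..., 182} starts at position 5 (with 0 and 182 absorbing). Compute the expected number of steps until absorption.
E[τ | X_0 = 5] = 885

Let v_k = E[τ | X_0 = k]. Boundary: v_0 = v_182 = 0. Recurrence: v_k = 1 + (v_{k-1} + v_{k+1})/2 for 1 ≤ k ≤ 181. The particular solution to v_k − (v_{k-1} + v_{k+1})/2 = 1 is v_k = −k^2. Adding homogeneous solution A + B k and matching boundaries gives v_k = k (182 − k). Substituting k = 5: v_5 = 5 · 177 = 885.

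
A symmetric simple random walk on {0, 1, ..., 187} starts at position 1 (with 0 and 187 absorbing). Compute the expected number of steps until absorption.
E[τ | X_0 = 1] = 186

Let v_k = E[τ | X_0 = k]. Boundary: v_0 = v_187 = 0. Recurrence: v_k = 1 + (v_{k-1} + v_{k+1})/2 for 1 ≤ k ≤ 186. The particular solution to v_k − (v_{k-1} + v_{k+1})/2 = 1 is v_k = −k^2. Adding homogeneous solution A + B k and matching boundaries gives v_k = k (187 − k). Substituting k = 1: v_1 = 1 · 186 = 186.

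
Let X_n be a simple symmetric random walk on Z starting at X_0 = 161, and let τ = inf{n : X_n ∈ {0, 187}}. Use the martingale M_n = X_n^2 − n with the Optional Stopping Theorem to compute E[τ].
E[τ] = 4186

M_n = X_n^2 − n is a martingale (since E[X_{n+1}^2 | F_n] = X_n^2 + 1). By OST (τ has finite mean in a bounded region), E[M_τ] = E[M_0] = X_0^2 − 0 = 161^2 = 25921. Also E[M_τ] = E[X_τ^2] − E[τ]. The walk exits at 0 or 187, with P(hit 187 first) = 161/187, so E[X_τ^2] = 187^2 · 161/187 + 0 = 30107. Thus E[τ] = E[X_τ^2] − E[M_τ] = 30107 − 25921 = 4186 = 161(187 − 161) = 4186.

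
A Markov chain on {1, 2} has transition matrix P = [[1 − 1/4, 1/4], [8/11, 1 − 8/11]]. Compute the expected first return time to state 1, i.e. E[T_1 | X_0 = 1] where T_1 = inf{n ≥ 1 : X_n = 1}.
E[T_1 | X_0 = 1] = 1/π_1 = 43/32

For an irreducible recurrent Markov chain with stationary distribution π, E[T_i | X_0 = i] = 1/π_i (Kac's formula). Here π_1 = (8/11)/(1/4 + 8/11) = (8/11)/(43/44) = 32/43, so E[T_1 | X_0 = 1] = 1/π_1 = (1/4 + 8/11)/(8/11) = (43/44)/(8/11) = 43/32.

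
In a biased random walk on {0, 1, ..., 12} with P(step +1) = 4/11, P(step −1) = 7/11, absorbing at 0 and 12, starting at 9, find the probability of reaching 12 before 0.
P(hit 12 before 0) = (1 − (7/4)^9) / (1 − (7/4)^12) = 9196608/49550215

Let u_k denote P(reach 12 before 0 | start at k). Boundary: u_0 = 0, u_12 = 1. Recurrence: u_k = 4/11·u_{k+1} + 7/11·u_{k-1} for 1 ≤ k ≤ 11. Try u_k = A + B·r^k with r = q/p = (7/11)/(4/11) = 7/4. Substitution satisfies the recurrence; boundary conditions give:
  u_k = (1 − r^k) / (1 − r^N) = (1 − (7/4)^9) / (1 − (7/4)^12) = 9196608/49550215.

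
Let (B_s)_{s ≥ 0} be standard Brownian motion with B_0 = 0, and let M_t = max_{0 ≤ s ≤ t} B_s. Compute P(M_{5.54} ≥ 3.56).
P(M_{5.54} ≥ 3.56) = 2·P(B_{5.54} ≥ 3.56) = 2(1 − Φ(3.56/√5.54)) ≈ 0.1304

By the reflection principle for Brownian motion, P(M_t ≥ a) = 2 · P(B_t ≥ a) for a ≥ 0. Since B_t ~ N(0, t), P(B_t ≥ 3.56) = 1 − Φ(3.56/√t) = 1 − Φ(3.56/√5.54) = 1 − Φ(1.5125). So
  P(M_{5.54} ≥ 3.56) = 2(1 − Φ(1.5125)) ≈ 0.1304.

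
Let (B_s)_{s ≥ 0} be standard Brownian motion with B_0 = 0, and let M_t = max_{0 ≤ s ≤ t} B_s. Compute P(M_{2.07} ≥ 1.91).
P(M_{2.07} ≥ 1.91) = 2·P(B_{2.07} ≥ 1.91) = 2(1 − Φ(1.91/√2.07)) ≈ 0.1843

By the reflection principle for Brownian motion, P(M_t ≥ a) = 2 · P(B_t ≥ a) for a ≥ 0. Since B_t ~ N(0, t), P(B_t ≥ 1.91) = 1 − Φ(1.91/√t) = 1 − Φ(1.91/√2.07) = 1 − Φ(1.3275). So
  P(M_{2.07} ≥ 1.91) = 2(1 − Φ(1.3275)) ≈ 0.1843.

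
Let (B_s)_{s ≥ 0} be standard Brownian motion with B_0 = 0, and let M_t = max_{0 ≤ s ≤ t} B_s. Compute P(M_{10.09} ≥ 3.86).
P(M_{10.09} ≥ 3.86) = 2·P(B_{10.09} ≥ 3.86) = 2(1 − Φ(3.86/√10.09)) ≈ 0.2243

By the reflection principle for Brownian motion, P(M_t ≥ a) = 2 · P(B_t ≥ a) for a ≥ 0. Since B_t ~ N(0, t), P(B_t ≥ 3.86) = 1 − Φ(3.86/√t) = 1 − Φ(3.86/√10.09) = 1 − Φ(1.2152). So
  P(M_{10.09} ≥ 3.86) = 2(1 − Φ(1.2152)) ≈ 0.2243.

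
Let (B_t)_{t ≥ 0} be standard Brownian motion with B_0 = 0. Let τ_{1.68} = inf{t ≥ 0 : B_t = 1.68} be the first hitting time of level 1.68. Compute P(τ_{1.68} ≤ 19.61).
P(τ_{1.68} ≤ 19.61) = 2(1 − Φ(1.68/√19.61)) = 2(1 − Φ(0.3794)) ≈ 0.7044

By the reflection principle for standard BM, P(τ_b ≤ t) = 2 · P(B_t ≥ b). Since B_t ~ N(0, t), P(B_t ≥ 1.68) = 1 − Φ(1.68/√t) = 1 − Φ(1.68/√19.61) = 1 − Φ(0.3794) ≈ 0.35220. Doubling: P(τ_{1.68} ≤ 19.61) ≈ 2 · 0.35220 = 0.70440 ≈ 0.7044.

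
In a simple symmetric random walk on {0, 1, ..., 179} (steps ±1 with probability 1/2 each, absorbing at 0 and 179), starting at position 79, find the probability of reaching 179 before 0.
P(hit 179 before 0) = 79/179

Let u_k = P(hit 179 before 0 | start at k). Then u_0 = 0, u_179 = 1, and u_k = u_{k-1}/2 + u_{k+1}/2 for 1 ≤ k ≤ 178. This harmonic recurrence is solved by u_k = k/179, giving u_79 = 79/179.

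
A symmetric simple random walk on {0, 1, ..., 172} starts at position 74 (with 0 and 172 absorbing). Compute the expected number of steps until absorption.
E[τ | X_0 = 74] = 7252

Let v_k = E[τ | X_0 = k]. Boundary: v_0 = v_172 = 0. Recurrence: v_k = 1 + (v_{k-1} + v_{k+1})/2 for 1 ≤ k ≤ 171. The particular solution to v_k − (v_{k-1} + v_{k+1})/2 = 1 is v_k = −k^2. Adding homogeneous solution A + B k and matching boundaries gives v_k = k (172 − k). Substituting k = 74: v_74 = 74 · 98 = 7252.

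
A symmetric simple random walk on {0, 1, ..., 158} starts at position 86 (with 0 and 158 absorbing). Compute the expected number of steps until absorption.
E[τ | X_0 = 86] = 6192

Let v_k = E[τ | X_0 = k]. Boundary: v_0 = v_158 = 0. Recurrence: v_k = 1 + (v_{k-1} + v_{k+1})/2 for 1 ≤ k ≤ 157. The particular solution to v_k − (v_{k-1} + v_{k+1})/2 = 1 is v_k = −k^2. Adding homogeneous solution A + B k and matching boundaries gives v_k = k (158 − k). Substituting k = 86: v_86 = 86 · 72 = 6192.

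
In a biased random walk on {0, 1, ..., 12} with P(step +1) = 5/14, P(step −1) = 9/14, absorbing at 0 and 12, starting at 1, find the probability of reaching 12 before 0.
P(hit 12 before 0) = (1 − (9/5)^1) / (1 − (9/5)^12) = 48828125/70546348964

Let u_k denote P(reach 12 before 0 | start at k). Boundary: u_0 = 0, u_12 = 1. Recurrence: u_k = 5/14·u_{k+1} + 9/14·u_{k-1} for 1 ≤ k ≤ 11. Try u_k = A + B·r^k with r = q/p = (9/14)/(5/14) = 9/5. Substitution satisfies the recurrence; boundary conditions give:
  u_k = (1 − r^k) / (1 − r^N) = (1 − (9/5)^1) / (1 − (9/5)^12) = 48828125/70546348964.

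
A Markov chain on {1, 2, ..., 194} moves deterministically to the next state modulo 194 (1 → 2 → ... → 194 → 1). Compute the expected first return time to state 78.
E[T_78 | X_0 = 78] = 194

The chain cycles deterministically, so starting at state 78 it returns in exactly 194 steps. Equivalently, the stationary distribution is uniform π_j = 1/194 for every state j, so by Kac's formula E[T_78] = 1/π_78 = 194.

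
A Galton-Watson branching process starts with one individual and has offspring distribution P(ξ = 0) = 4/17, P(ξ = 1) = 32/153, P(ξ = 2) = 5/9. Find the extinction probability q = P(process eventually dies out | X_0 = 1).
q = 36/85

The pgf is f(s) = 4/17 + 32/153·s + 5/9·s². The extinction probability q is the smallest fixed point of f in [0, 1]. Setting s = f(s):
  5/9·s² + (32/153 − 1)·s + 4/17 = 0
  5/9·s² − (4/17 + 5/9)·s + 4/17 = 0
which factors as (s − 1)·(5/9·s − 4/17) = 0, giving roots s = 1 and s = (4/17)/(5/9) = 36/85.
Mean offspring μ = 32/153 + 2·5/9 = 202/153 > 1 (supercritical), so q < 1. The extinction probability is the smaller root: q = (4/17)/(5/9) = 36/85.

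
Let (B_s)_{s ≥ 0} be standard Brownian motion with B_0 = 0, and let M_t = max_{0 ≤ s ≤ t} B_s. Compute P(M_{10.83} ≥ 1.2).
P(M_{10.83} ≥ 1.2) = 2·P(B_{10.83} ≥ 1.2) = 2(1 − Φ(1.2/√10.83)) ≈ 0.7154

By the reflection principle for Brownian motion, P(M_t ≥ a) = 2 · P(B_t ≥ a) for a ≥ 0. Since B_t ~ N(0, t), P(B_t ≥ 1.2) = 1 − Φ(1.2/√t) = 1 − Φ(1.2/√10.83) = 1 − Φ(0.3646). So
  P(M_{10.83} ≥ 1.2) = 2(1 − Φ(0.3646)) ≈ 0.7154.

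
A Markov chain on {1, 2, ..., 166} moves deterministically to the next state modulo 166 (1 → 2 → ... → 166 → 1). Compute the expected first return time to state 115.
E[T_115 | X_0 = 115] = 166

The chain cycles deterministically, so starting at state 115 it returns in exactly 166 steps. Equivalently, the stationary distribution is uniform π_j = 1/166 for every state j, so by Kac's formula E[T_115] = 1/π_115 = 166.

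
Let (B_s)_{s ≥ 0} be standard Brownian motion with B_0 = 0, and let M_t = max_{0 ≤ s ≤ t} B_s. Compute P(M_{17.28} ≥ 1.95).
P(M_{17.28} ≥ 1.95) = 2·P(B_{17.28} ≥ 1.95) = 2(1 − Φ(1.95/√17.28)) ≈ 0.6390

By the reflection principle for Brownian motion, P(M_t ≥ a) = 2 · P(B_t ≥ a) for a ≥ 0. Since B_t ~ N(0, t), P(B_t ≥ 1.95) = 1 − Φ(1.95/√t) = 1 − Φ(1.95/√17.28) = 1 − Φ(0.4691). So
  P(M_{17.28} ≥ 1.95) = 2(1 − Φ(0.4691)) ≈ 0.6390.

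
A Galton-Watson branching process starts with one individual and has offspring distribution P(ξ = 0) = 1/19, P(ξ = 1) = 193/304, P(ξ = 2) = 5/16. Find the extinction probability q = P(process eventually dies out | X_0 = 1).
q = 16/95

The pgf is f(s) = 1/19 + 193/304·s + 5/16·s². The extinction probability q is the smallest fixed point of f in [0, 1]. Setting s = f(s):
  5/16·s² + (193/304 − 1)·s + 1/19 = 0
  5/16·s² − (1/19 + 5/16)·s + 1/19 = 0
which factors as (s − 1)·(5/16·s − 1/19) = 0, giving roots s = 1 and s = (1/19)/(5/16) = 16/95.
Mean offspring μ = 193/304 + 2·5/16 = 383/304 > 1 (supercritical), so q < 1. The extinction probability is the smaller root: q = (1/19)/(5/16) = 16/95.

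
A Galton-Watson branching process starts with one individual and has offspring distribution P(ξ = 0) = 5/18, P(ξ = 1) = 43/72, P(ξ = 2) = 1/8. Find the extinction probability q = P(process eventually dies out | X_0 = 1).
q = 1

Mean offspring μ = 0·5/18 + 1·43/72 + 2·1/8 = 61/72 ≤ 1. For μ ≤ 1 with offspring not concentrated at 1, the Galton-Watson process goes extinct almost surely, so q = 1.
(Algebraic check: The pgf is f(s) = 5/18 + 43/72·s + 1/8·s². The extinction probability q is the smallest fixed point of f in [0, 1]. Setting s = f(s):
  1/8·s² + (43/72 − 1)·s + 5/18 = 0
  1/8·s² − (5/18 + 1/8)·s + 5/18 = 0
which factors as (s − 1)·(1/8·s − 5/18) = 0, giving roots s = 1 and s = (5/18)/(1/8) = 20/9. Since 20/9 ≥ 1, the smallest root in [0, 1] is s = 1.)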